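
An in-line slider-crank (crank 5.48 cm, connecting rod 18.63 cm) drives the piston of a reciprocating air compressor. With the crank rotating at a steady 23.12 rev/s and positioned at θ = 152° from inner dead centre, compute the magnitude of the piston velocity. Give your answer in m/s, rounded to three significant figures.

2.76

ω = 2π·23.1 = 145.3 rad/s
For an in-line slider-crank, x = r cosθ + √(L² − r² sin²θ), so v = −rω sinθ·[1 + r cosθ/√(L² − r² sin²θ)].
With r = 0.0548 m, L = 0.1863 m, θ = 152°: √(L² − r² sin²θ) = 0.18452 m.
v = −0.0548·145.3·0.46947·[1 + 0.0548·-0.88295/0.18452] = -2.7573 m/s.
|v| = 2.7573 m/s.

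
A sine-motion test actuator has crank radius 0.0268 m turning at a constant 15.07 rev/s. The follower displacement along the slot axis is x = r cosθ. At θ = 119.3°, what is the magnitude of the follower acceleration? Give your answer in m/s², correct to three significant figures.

ω = 94.69 rad/s (from 15.07 rev/s).
x = r cosθ ⇒ ẍ = −rω² cosθ (ω constant).
|a| = rω²|cosθ| = 0.0268·(94.69)²·|cos 119.3°| = 117.59 m/s².

118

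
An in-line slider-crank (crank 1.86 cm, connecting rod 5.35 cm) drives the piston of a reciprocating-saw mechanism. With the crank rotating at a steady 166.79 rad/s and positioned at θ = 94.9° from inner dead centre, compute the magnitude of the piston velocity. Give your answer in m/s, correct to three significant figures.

2.99

ω = 166.8 rad/s
For an in-line slider-crank, x = r cosθ + √(L² − r² sin²θ), so v = −rω sinθ·[1 + r cosθ/√(L² − r² sin²θ)].
With r = 0.0186 m, L = 0.0535 m, θ = 94.9°: √(L² − r² sin²θ) = 0.050188 m.
v = −0.0186·166.8·0.99635·[1 + 0.0186·-0.08542/0.050188] = -2.9931 m/s.
|v| = 2.9931 m/s.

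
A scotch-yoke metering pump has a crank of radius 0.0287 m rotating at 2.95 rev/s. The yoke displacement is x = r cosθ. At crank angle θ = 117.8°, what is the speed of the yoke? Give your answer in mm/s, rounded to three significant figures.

ω = 18.54 rad/s (from 2.95 rev/s).
x = r cosθ ⇒ ẋ = −rω sinθ.
|v| = rω|sinθ| = 0.0287·18.54·|sin 117.8°| = 0.47057 m/s = 470.57 mm/s.

471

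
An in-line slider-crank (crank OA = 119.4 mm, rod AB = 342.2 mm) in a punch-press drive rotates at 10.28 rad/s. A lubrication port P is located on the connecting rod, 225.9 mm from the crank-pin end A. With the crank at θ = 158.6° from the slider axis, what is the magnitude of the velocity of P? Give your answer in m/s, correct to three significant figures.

ω = 10.28 rad/s.  Crank-pin speed |V_A| = rω = 1.2274 m/s, perpendicular to OA.
Rod angle: sinφ = −(r/L) sinθ ⇒ φ = -7.314°; ω_rod = −rω cosθ/√(L²−r²sin²θ) = +3.367 rad/s.
V_P = V_A + ω_rod × AP, with AP = 0.2259 m along the rod.
Components: V_Px = −rω sinθ − a·ω_rod·sinφ = -0.35103 m/s;  V_Py = rω cosθ + a·ω_rod·cosφ = -0.38839 m/s.
|V_P| = √(V_Px² + V_Py²) = 0.52352 m/s.

0.524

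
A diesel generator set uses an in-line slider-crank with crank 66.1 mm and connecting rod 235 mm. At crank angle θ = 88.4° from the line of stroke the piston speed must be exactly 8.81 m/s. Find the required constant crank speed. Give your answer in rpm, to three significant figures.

For an in-line slider-crank, |v_piston| = rω|sinθ|·[1 + r cosθ/√(L² − r² sin²θ)].
With r = 0.0661 m, L = 0.235 m, θ = 88.4°: the bracketed kinematic factor |dx/dθ| = 0.066615 m.
ω = v/|dx/dθ| = 8.81/0.066615 = 132.25 rad/s.
N = 60ω/(2π) = 1262.9 rpm.

1260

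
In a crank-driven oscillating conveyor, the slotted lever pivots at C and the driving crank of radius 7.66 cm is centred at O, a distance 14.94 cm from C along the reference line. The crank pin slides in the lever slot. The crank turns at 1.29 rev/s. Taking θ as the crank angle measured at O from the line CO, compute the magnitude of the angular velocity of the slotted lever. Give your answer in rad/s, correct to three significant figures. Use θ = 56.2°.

2.42

ω = 8.105 rad/s (from 1.29 rev/s).
Crank pin A relative to C: A = (d + r cosθ, r sinθ); lever angle φ = atan2(r sinθ, d + r cosθ).
Differentiating tanφ: φ̇ = rω(d cosθ + r)/(d² + r² + 2dr cosθ).
d² + r² + 2dr cosθ = |CA|² = 0.0409205 m²;  d cosθ + r = +0.15971 m.
|ω_lever| = |0.0766·8.105·+0.15971| / 0.0409205 = 2.4232 rad/s.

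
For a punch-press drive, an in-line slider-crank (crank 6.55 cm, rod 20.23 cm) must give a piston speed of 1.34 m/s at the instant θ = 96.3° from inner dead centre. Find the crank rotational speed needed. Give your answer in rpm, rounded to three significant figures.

204

For an in-line slider-crank, |v_piston| = rω|sinθ|·[1 + r cosθ/√(L² − r² sin²θ)].
With r = 0.0655 m, L = 0.2023 m, θ = 96.3°: the bracketed kinematic factor |dx/dθ| = 0.062661 m.
ω = v/|dx/dθ| = 1.34/0.062661 = 21.385 rad/s.
N = 60ω/(2π) = 204.21 rpm.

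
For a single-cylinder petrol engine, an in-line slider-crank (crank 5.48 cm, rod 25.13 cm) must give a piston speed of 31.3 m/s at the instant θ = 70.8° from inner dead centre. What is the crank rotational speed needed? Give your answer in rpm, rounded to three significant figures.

5380

For an in-line slider-crank, |v_piston| = rω|sinθ|·[1 + r cosθ/√(L² − r² sin²θ)].
With r = 0.0548 m, L = 0.2513 m, θ = 70.8°: the bracketed kinematic factor |dx/dθ| = 0.055544 m.
ω = v/|dx/dθ| = 31.3/0.055544 = 563.51 rad/s.
N = 60ω/(2π) = 5381.1 rpm.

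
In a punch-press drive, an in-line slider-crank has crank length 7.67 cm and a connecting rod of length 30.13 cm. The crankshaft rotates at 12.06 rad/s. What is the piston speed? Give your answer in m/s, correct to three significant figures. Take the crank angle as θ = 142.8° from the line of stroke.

0.444

ω = 12.06 rad/s
For an in-line slider-crank, x = r cosθ + √(L² − r² sin²θ), so v = −rω sinθ·[1 + r cosθ/√(L² − r² sin²θ)].
With r = 0.0767 m, L = 0.3013 m, θ = 142.8°: √(L² − r² sin²θ) = 0.29771 m.
v = −0.0767·12.06·0.60460·[1 + 0.0767·-0.79653/0.29771] = -0.44449 m/s.
|v| = 0.44449 m/s.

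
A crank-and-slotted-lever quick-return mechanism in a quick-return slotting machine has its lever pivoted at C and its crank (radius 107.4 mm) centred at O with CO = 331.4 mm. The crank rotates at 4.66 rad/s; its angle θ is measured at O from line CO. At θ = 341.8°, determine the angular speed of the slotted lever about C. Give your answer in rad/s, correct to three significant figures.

1.12

ω = 4.66 rad/s
Crank pin A relative to C: A = (d + r cosθ, r sinθ); lever angle φ = atan2(r sinθ, d + r cosθ).
Differentiating tanφ: φ̇ = rω(d cosθ + r)/(d² + r² + 2dr cosθ).
d² + r² + 2dr cosθ = |CA|² = 0.188984 m²;  d cosθ + r = +0.42222 m.
|ω_lever| = |0.1074·4.66·+0.42222| / 0.188984 = 1.1182 rad/s.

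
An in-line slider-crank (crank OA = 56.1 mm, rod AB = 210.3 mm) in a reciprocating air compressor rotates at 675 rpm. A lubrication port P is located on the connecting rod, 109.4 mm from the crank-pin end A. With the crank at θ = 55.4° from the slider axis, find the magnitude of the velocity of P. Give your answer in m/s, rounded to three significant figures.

3.69

ω = 70.69 rad/s.  Crank-pin speed |V_A| = rω = 3.9655 m/s, perpendicular to OA.
Rod angle: sinφ = −(r/L) sinθ ⇒ φ = -12.684°; ω_rod = −rω cosθ/√(L²−r²sin²θ) = -10.975 rad/s.
V_P = V_A + ω_rod × AP, with AP = 0.1094 m along the rod.
Components: V_Px = −rω sinθ − a·ω_rod·sinφ = -3.5278 m/s;  V_Py = rω cosθ + a·ω_rod·cosφ = +1.0804 m/s.
|V_P| = √(V_Px² + V_Py²) = 3.6895 m/s.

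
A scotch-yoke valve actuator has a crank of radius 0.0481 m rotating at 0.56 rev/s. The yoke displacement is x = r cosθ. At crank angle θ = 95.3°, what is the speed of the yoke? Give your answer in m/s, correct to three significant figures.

0.169

ω = 3.519 rad/s (from 0.56 rev/s).
x = r cosθ ⇒ ẋ = −rω sinθ.
|v| = rω|sinθ| = 0.0481·3.519·|sin 95.3°| = 0.16852 m/s.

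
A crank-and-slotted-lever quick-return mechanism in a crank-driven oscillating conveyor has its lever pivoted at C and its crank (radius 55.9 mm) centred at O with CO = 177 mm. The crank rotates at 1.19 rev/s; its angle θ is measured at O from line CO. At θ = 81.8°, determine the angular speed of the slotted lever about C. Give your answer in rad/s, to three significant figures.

ω = 7.477 rad/s (from 1.19 rev/s).
Crank pin A relative to C: A = (d + r cosθ, r sinθ); lever angle φ = atan2(r sinθ, d + r cosθ).
Differentiating tanφ: φ̇ = rω(d cosθ + r)/(d² + r² + 2dr cosθ).
d² + r² + 2dr cosθ = |CA|² = 0.0372762 m²;  d cosθ + r = +0.081145 m.
|ω_lever| = |0.0559·7.477·+0.081145| / 0.0372762 = 0.90985 rad/s.

0.910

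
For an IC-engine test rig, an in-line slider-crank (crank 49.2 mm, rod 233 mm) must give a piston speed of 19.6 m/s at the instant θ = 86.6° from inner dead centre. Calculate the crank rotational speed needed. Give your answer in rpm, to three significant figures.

For an in-line slider-crank, |v_piston| = rω|sinθ|·[1 + r cosθ/√(L² − r² sin²θ)].
With r = 0.0492 m, L = 0.233 m, θ = 86.6°: the bracketed kinematic factor |dx/dθ| = 0.049743 m.
ω = v/|dx/dθ| = 19.6/0.049743 = 394.03 rad/s.
N = 60ω/(2π) = 3762.7 rpm.

3760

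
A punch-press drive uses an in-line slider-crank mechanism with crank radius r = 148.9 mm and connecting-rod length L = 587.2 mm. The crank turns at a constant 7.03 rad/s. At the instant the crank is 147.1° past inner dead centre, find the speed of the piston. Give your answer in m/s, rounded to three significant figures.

0.446

ω = 7.03 rad/s
For an in-line slider-crank, x = r cosθ + √(L² − r² sin²θ), so v = −rω sinθ·[1 + r cosθ/√(L² − r² sin²θ)].
With r = 0.1489 m, L = 0.5872 m, θ = 147.1°: √(L² − r² sin²θ) = 0.5816 m.
v = −0.1489·7.03·0.54317·[1 + 0.1489·-0.83962/0.5816] = -0.44636 m/s.
|v| = 0.44636 m/s.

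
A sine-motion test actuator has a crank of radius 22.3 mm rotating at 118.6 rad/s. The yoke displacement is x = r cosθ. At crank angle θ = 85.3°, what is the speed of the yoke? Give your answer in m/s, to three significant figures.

2.64

ω = 118.6 rad/s
x = r cosθ ⇒ ẋ = −rω sinθ.
|v| = rω|sinθ| = 0.0223·118.6·|sin 85.3°| = 2.6359 m/s.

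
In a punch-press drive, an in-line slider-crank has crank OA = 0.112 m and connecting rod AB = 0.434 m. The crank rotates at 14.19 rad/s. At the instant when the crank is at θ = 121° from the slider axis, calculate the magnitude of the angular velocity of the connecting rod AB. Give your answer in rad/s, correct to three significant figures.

ω = 14.19 rad/s
The rod makes angle φ with the slider axis where L sinφ = r sinθ; differentiating, L cosφ·φ̇ = r ω cosθ.
L cosφ = √(L² − r² sin²θ) = 0.42325 m.
|ω_rod| = r ω |cosθ| / √(L² − r² sin²θ) = 0.112·14.19·0.51504/0.42325 = 1.9339 rad/s.

1.93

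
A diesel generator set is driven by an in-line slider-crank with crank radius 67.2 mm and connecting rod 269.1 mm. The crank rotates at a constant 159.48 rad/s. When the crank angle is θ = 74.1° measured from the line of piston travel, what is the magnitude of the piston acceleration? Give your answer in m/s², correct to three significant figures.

96.6

ω = 159.5 rad/s
x(θ) = r cosθ + √(L² − r² sin²θ); with ω constant, a = ω²·d²x/dθ².
d²x/dθ² = −r cosθ − r²(cos2θ)/√u − r⁴ sin²2θ/(4u^{3/2}),  u = L² − r² sin²θ = 0.0682379 m².
Substituting r = 0.0672 m, L = 0.2691 m, θ = 74.1°: d²x/dθ² = -0.0037972 m.
a = ω²·d²x/dθ² = (159.5)²·(-0.0037972) = -96.577 m/s²;  |a| = 96.577 m/s².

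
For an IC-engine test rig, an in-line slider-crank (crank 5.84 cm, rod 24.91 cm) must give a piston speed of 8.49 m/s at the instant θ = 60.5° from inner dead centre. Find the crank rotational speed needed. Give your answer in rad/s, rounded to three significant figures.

For an in-line slider-crank, |v_piston| = rω|sinθ|·[1 + r cosθ/√(L² − r² sin²θ)].
With r = 0.0584 m, L = 0.2491 m, θ = 60.5°: the bracketed kinematic factor |dx/dθ| = 0.056823 m.
ω = v/|dx/dθ| = 8.49/0.056823 = 149.41 rad/s.

149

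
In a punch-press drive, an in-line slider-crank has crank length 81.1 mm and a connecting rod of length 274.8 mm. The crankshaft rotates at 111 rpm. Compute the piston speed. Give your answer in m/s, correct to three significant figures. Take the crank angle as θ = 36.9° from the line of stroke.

0.702

ω = 2π·111/60 = 11.62 rad/s
For an in-line slider-crank, x = r cosθ + √(L² − r² sin²θ), so v = −rω sinθ·[1 + r cosθ/√(L² − r² sin²θ)].
With r = 0.0811 m, L = 0.2748 m, θ = 36.9°: √(L² − r² sin²θ) = 0.27045 m.
v = −0.0811·11.62·0.60042·[1 + 0.0811·0.79968/0.27045] = -0.70175 m/s.
|v| = 0.70175 m/s.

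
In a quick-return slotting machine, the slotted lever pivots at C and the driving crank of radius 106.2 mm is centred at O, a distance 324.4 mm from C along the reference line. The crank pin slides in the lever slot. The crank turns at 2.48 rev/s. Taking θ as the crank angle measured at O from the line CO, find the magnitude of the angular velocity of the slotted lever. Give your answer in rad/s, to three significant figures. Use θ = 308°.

ω = 15.58 rad/s (from 2.48 rev/s).
Crank pin A relative to C: A = (d + r cosθ, r sinθ); lever angle φ = atan2(r sinθ, d + r cosθ).
Differentiating tanφ: φ̇ = rω(d cosθ + r)/(d² + r² + 2dr cosθ).
d² + r² + 2dr cosθ = |CA|² = 0.158934 m²;  d cosθ + r = +0.30592 m.
|ω_lever| = |0.1062·15.58·+0.30592| / 0.158934 = 3.1853 rad/s.

3.19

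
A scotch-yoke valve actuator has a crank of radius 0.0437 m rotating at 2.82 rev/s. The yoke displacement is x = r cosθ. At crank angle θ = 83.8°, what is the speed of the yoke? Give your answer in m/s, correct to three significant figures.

ω = 17.72 rad/s (from 2.82 rev/s).
x = r cosθ ⇒ ẋ = −rω sinθ.
|v| = rω|sinθ| = 0.0437·17.72·|sin 83.8°| = 0.76977 m/s.

0.770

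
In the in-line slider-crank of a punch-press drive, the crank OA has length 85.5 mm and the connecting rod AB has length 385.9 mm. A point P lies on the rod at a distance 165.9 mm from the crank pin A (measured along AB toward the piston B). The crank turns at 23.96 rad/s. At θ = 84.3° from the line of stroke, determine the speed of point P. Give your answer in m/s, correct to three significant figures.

ω = 23.96 rad/s.  Crank-pin speed |V_A| = rω = 2.0486 m/s, perpendicular to OA.
Rod angle: sinφ = −(r/L) sinθ ⇒ φ = -12.736°; ω_rod = −rω cosθ/√(L²−r²sin²θ) = -0.54055 rad/s.
V_P = V_A + ω_rod × AP, with AP = 0.1659 m along the rod.
Components: V_Px = −rω sinθ − a·ω_rod·sinφ = -2.0582 m/s;  V_Py = rω cosθ + a·ω_rod·cosφ = +0.11599 m/s.
|V_P| = √(V_Px² + V_Py²) = 2.0615 m/s.

2.06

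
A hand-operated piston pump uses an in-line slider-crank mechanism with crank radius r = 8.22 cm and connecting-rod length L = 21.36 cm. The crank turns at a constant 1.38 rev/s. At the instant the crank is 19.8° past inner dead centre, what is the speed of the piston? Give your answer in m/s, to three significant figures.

0.330

ω = 2π·1.38 = 8.671 rad/s
For an in-line slider-crank, x = r cosθ + √(L² − r² sin²θ), so v = −rω sinθ·[1 + r cosθ/√(L² − r² sin²θ)].
With r = 0.0822 m, L = 0.2136 m, θ = 19.8°: √(L² − r² sin²θ) = 0.21178 m.
v = −0.0822·8.671·0.33874·[1 + 0.0822·0.94088/0.21178] = -0.3296 m/s.
|v| = 0.3296 m/s.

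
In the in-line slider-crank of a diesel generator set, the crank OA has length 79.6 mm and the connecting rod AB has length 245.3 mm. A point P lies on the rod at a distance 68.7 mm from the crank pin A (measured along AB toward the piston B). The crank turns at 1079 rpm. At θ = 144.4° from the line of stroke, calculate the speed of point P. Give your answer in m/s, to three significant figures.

ω = 113 rad/s.  Crank-pin speed |V_A| = rω = 8.9942 m/s, perpendicular to OA.
Rod angle: sinφ = −(r/L) sinθ ⇒ φ = -10.889°; ω_rod = −rω cosθ/√(L²−r²sin²θ) = +30.36 rad/s.
V_P = V_A + ω_rod × AP, with AP = 0.0687 m along the rod.
Components: V_Px = −rω sinθ − a·ω_rod·sinφ = -4.8417 m/s;  V_Py = rω cosθ + a·ω_rod·cosφ = -5.265 m/s.
|V_P| = √(V_Px² + V_Py²) = 7.1528 m/s.

7.15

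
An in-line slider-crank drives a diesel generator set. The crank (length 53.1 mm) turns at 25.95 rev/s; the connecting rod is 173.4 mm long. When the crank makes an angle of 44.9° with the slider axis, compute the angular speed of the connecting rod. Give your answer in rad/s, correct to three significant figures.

ω = 163 rad/s (converted from 25.95 rev/s).
The rod makes angle φ with the slider axis where L sinφ = r sinθ; differentiating, L cosφ·φ̇ = r ω cosθ.
L cosφ = √(L² − r² sin²θ) = 0.1693 m.
|ω_rod| = r ω |cosθ| / √(L² − r² sin²θ) = 0.0531·163·0.70834/0.1693 = 36.224 rad/s.

36.2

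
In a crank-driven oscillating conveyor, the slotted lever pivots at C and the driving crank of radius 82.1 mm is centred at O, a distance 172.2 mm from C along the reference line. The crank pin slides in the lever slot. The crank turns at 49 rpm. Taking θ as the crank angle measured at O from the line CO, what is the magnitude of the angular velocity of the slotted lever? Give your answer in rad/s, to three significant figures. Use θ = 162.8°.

3.70

ω = 5.131 rad/s (from 49 rpm).
Crank pin A relative to C: A = (d + r cosθ, r sinθ); lever angle φ = atan2(r sinθ, d + r cosθ).
Differentiating tanφ: φ̇ = rω(d cosθ + r)/(d² + r² + 2dr cosθ).
d² + r² + 2dr cosθ = |CA|² = 0.00938253 m²;  d cosθ + r = -0.082399 m.
|ω_lever| = |0.0821·5.131·-0.082399| / 0.00938253 = 3.6997 rad/s.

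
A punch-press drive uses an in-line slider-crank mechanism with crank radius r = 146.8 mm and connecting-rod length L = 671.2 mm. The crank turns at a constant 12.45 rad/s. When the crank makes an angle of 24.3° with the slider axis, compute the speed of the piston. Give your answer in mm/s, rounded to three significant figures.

903

ω = 12.45 rad/s
For an in-line slider-crank, x = r cosθ + √(L² − r² sin²θ), so v = −rω sinθ·[1 + r cosθ/√(L² − r² sin²θ)].
With r = 0.1468 m, L = 0.6712 m, θ = 24.3°: √(L² − r² sin²θ) = 0.66848 m.
v = −0.1468·12.45·0.41151·[1 + 0.1468·0.91140/0.66848] = -0.90264 m/s.
|v| = 0.90264 m/s = 902.64 mm/s.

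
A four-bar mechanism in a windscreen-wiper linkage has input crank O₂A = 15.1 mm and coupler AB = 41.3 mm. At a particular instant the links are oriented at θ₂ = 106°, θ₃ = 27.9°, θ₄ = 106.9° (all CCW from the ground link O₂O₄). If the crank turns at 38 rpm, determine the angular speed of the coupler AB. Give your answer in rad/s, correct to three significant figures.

ω₂ = 3.979 rad/s (from 38 rpm).
Differentiating the loop-closure r₂e^{iθ₂}+r₃e^{iθ₃}=r₁+r₄e^{iθ₄} gives r₂ω₂e^{iθ₂}+r₃ω₃e^{iθ₃}=r₄ω₄e^{iθ₄}.
Eliminating the other unknown: ω₃ = r₂ω₂ sin(θ₄−θ₂) / [r₃ sin(θ₃−θ₄)].
Numerator sine = +0.01571; denominator sine = -0.98163.
Result = 0.0151·3.979·(+0.01571) / (0.0413·(-0.98163)) = -0.023281 rad/s; magnitude 0.023281 rad/s.

0.0233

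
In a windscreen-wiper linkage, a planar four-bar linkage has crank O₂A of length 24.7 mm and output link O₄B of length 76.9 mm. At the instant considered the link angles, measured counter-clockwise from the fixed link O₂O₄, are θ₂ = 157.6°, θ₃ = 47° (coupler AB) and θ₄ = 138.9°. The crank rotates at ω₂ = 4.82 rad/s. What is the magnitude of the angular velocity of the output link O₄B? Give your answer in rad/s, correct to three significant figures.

ω₂ = 4.82 rad/s
Differentiating the loop-closure r₂e^{iθ₂}+r₃e^{iθ₃}=r₁+r₄e^{iθ₄} gives r₂ω₂e^{iθ₂}+r₃ω₃e^{iθ₃}=r₄ω₄e^{iθ₄}.
Eliminating the other unknown: ω₄ = r₂ω₂ sin(θ₂−θ₃) / [r₄ sin(θ₄−θ₃)].
Numerator sine = +0.93606; denominator sine = +0.99945.
Result = 0.0247·4.82·(+0.93606) / (0.0769·(+0.99945)) = +1.45 rad/s; magnitude 1.45 rad/s.

1.45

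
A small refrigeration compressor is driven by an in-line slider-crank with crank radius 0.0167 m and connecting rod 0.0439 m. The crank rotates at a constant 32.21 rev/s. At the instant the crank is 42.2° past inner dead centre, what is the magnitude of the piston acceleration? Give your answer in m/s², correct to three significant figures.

543

ω = 2π·32.2 = 202.4 rad/s
x(θ) = r cosθ + √(L² − r² sin²θ); with ω constant, a = ω²·d²x/dθ².
d²x/dθ² = −r cosθ − r²(cos2θ)/√u − r⁴ sin²2θ/(4u^{3/2}),  u = L² − r² sin²θ = 0.00180137 m².
Substituting r = 0.0167 m, L = 0.0439 m, θ = 42.2°: d²x/dθ² = -0.013265 m.
a = ω²·d²x/dθ² = (202.4)²·(-0.013265) = -543.29 m/s²;  |a| = 543.29 m/s².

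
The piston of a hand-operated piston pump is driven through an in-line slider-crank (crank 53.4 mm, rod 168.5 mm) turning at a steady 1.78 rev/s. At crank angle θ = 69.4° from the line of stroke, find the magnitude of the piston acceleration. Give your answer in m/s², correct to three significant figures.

0.709

ω = 2π·1.78 = 11.18 rad/s
x(θ) = r cosθ + √(L² − r² sin²θ); with ω constant, a = ω²·d²x/dθ².
d²x/dθ² = −r cosθ − r²(cos2θ)/√u − r⁴ sin²2θ/(4u^{3/2}),  u = L² − r² sin²θ = 0.0258937 m².
Substituting r = 0.0534 m, L = 0.1685 m, θ = 69.4°: d²x/dθ² = -0.0056666 m.
a = ω²·d²x/dθ² = (11.18)²·(-0.0056666) = -0.70879 m/s²;  |a| = 0.70879 m/s².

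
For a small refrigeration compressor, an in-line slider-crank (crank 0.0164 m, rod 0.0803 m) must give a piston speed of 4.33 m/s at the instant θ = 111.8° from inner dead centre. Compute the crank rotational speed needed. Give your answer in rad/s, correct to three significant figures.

308

For an in-line slider-crank, |v_piston| = rω|sinθ|·[1 + r cosθ/√(L² − r² sin²θ)].
With r = 0.0164 m, L = 0.0803 m, θ = 111.8°: the bracketed kinematic factor |dx/dθ| = 0.014051 m.
ω = v/|dx/dθ| = 4.33/0.014051 = 308.17 rad/s.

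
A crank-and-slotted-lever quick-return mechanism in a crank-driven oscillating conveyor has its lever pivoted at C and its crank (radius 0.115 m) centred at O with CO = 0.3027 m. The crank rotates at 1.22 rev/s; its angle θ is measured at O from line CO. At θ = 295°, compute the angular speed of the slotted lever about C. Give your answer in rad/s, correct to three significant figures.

ω = 7.665 rad/s (from 1.22 rev/s).
Crank pin A relative to C: A = (d + r cosθ, r sinθ); lever angle φ = atan2(r sinθ, d + r cosθ).
Differentiating tanφ: φ̇ = rω(d cosθ + r)/(d² + r² + 2dr cosθ).
d² + r² + 2dr cosθ = |CA|² = 0.134275 m²;  d cosθ + r = +0.24293 m.
|ω_lever| = |0.115·7.665·+0.24293| / 0.134275 = 1.5948 rad/s.

1.59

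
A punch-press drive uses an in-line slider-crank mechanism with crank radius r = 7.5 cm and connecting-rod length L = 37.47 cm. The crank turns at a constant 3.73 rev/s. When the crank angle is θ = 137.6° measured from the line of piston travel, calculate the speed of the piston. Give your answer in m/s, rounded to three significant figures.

ω = 2π·3.73 = 23.44 rad/s
For an in-line slider-crank, x = r cosθ + √(L² − r² sin²θ), so v = −rω sinθ·[1 + r cosθ/√(L² − r² sin²θ)].
With r = 0.075 m, L = 0.3747 m, θ = 137.6°: √(L² − r² sin²θ) = 0.37127 m.
v = −0.075·23.44·0.67430·[1 + 0.075·-0.73846/0.37127] = -1.0084 m/s.
|v| = 1.0084 m/s.

1.01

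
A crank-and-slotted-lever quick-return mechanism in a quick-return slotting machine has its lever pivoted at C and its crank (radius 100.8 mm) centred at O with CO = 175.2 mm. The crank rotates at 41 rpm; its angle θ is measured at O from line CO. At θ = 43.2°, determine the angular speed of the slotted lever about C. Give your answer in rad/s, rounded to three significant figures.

1.48

ω = 4.294 rad/s (from 41 rpm).
Crank pin A relative to C: A = (d + r cosθ, r sinθ); lever angle φ = atan2(r sinθ, d + r cosθ).
Differentiating tanφ: φ̇ = rω(d cosθ + r)/(d² + r² + 2dr cosθ).
d² + r² + 2dr cosθ = |CA|² = 0.0666031 m²;  d cosθ + r = +0.22852 m.
|ω_lever| = |0.1008·4.294·+0.22852| / 0.0666031 = 1.4849 rad/s.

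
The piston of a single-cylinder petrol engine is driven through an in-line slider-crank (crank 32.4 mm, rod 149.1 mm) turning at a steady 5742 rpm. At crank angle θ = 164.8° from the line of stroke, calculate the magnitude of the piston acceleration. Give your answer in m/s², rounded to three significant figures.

ω = 2π·5742/60 = 601.3 rad/s
x(θ) = r cosθ + √(L² − r² sin²θ); with ω constant, a = ω²·d²x/dθ².
d²x/dθ² = −r cosθ − r²(cos2θ)/√u − r⁴ sin²2θ/(4u^{3/2}),  u = L² − r² sin²θ = 0.0221586 m².
Substituting r = 0.0324 m, L = 0.1491 m, θ = 164.8°: d²x/dθ² = +0.025163 m.
a = ω²·d²x/dθ² = (601.3)²·(+0.025163) = +9097.9 m/s²;  |a| = 9097.9 m/s².

9100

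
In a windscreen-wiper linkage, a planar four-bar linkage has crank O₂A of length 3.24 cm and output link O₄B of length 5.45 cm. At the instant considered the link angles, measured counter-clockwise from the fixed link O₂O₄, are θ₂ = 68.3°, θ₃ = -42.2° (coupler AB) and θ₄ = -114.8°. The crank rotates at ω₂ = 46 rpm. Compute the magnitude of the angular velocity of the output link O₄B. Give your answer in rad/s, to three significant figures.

2.81

ω₂ = 4.817 rad/s (from 46 rpm).
Differentiating the loop-closure r₂e^{iθ₂}+r₃e^{iθ₃}=r₁+r₄e^{iθ₄} gives r₂ω₂e^{iθ₂}+r₃ω₃e^{iθ₃}=r₄ω₄e^{iθ₄}.
Eliminating the other unknown: ω₄ = r₂ω₂ sin(θ₂−θ₃) / [r₄ sin(θ₄−θ₃)].
Numerator sine = +0.93667; denominator sine = -0.95424.
Result = 0.0324·4.817·(+0.93667) / (0.0545·(-0.95424)) = -2.811 rad/s; magnitude 2.811 rad/s.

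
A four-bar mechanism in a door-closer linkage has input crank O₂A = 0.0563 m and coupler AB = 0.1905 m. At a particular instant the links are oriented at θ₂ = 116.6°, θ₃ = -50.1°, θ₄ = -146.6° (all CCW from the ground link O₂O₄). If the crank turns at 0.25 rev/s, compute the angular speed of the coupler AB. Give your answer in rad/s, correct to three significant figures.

0.464

ω₂ = 1.571 rad/s (from 0.25 rev/s).
Differentiating the loop-closure r₂e^{iθ₂}+r₃e^{iθ₃}=r₁+r₄e^{iθ₄} gives r₂ω₂e^{iθ₂}+r₃ω₃e^{iθ₃}=r₄ω₄e^{iθ₄}.
Eliminating the other unknown: ω₃ = r₂ω₂ sin(θ₄−θ₂) / [r₃ sin(θ₃−θ₄)].
Numerator sine = +0.99297; denominator sine = +0.99357.
Result = 0.0563·1.571·(+0.99297) / (0.1905·(+0.99357)) = +0.46395 rad/s; magnitude 0.46395 rad/s.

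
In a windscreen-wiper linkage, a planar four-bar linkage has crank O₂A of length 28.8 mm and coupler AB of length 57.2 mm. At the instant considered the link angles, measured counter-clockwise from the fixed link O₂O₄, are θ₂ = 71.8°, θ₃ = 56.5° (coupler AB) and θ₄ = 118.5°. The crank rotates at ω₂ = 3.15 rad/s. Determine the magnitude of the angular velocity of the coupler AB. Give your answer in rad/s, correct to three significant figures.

ω₂ = 3.15 rad/s
Differentiating the loop-closure r₂e^{iθ₂}+r₃e^{iθ₃}=r₁+r₄e^{iθ₄} gives r₂ω₂e^{iθ₂}+r₃ω₃e^{iθ₃}=r₄ω₄e^{iθ₄}.
Eliminating the other unknown: ω₃ = r₂ω₂ sin(θ₄−θ₂) / [r₃ sin(θ₃−θ₄)].
Numerator sine = +0.72777; denominator sine = -0.88295.
Result = 0.0288·3.15·(+0.72777) / (0.0572·(-0.88295)) = -1.3073 rad/s; magnitude 1.3073 rad/s.

1.31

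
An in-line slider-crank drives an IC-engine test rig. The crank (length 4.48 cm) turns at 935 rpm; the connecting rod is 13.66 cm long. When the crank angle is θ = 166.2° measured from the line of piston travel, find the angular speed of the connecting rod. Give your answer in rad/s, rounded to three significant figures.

ω = 97.91 rad/s (converted from 935 rpm).
The rod makes angle φ with the slider axis where L sinφ = r sinθ; differentiating, L cosφ·φ̇ = r ω cosθ.
L cosφ = √(L² − r² sin²θ) = 0.13618 m.
|ω_rod| = r ω |cosθ| / √(L² − r² sin²θ) = 0.0448·97.91·0.97113/0.13618 = 31.281 rad/s.

31.3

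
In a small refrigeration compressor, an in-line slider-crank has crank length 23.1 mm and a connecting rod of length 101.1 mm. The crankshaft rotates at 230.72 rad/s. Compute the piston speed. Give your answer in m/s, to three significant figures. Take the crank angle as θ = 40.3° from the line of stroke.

4.05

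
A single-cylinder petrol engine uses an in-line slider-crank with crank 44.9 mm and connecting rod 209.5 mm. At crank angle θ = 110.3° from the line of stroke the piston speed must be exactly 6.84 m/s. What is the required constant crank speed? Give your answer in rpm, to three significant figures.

For an in-line slider-crank, |v_piston| = rω|sinθ|·[1 + r cosθ/√(L² − r² sin²θ)].
With r = 0.0449 m, L = 0.2095 m, θ = 110.3°: the bracketed kinematic factor |dx/dθ| = 0.038915 m.
ω = v/|dx/dθ| = 6.84/0.038915 = 175.77 rad/s.
N = 60ω/(2π) = 1678.5 rpm.

1680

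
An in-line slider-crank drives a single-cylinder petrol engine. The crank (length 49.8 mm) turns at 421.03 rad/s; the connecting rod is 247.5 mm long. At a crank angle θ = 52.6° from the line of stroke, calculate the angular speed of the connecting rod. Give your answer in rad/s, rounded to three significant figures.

ω = 421 rad/s
The rod makes angle φ with the slider axis where L sinφ = r sinθ; differentiating, L cosφ·φ̇ = r ω cosθ.
L cosφ = √(L² − r² sin²θ) = 0.24432 m.
|ω_rod| = r ω |cosθ| / √(L² − r² sin²θ) = 0.0498·421·0.60738/0.24432 = 52.125 rad/s.

52.1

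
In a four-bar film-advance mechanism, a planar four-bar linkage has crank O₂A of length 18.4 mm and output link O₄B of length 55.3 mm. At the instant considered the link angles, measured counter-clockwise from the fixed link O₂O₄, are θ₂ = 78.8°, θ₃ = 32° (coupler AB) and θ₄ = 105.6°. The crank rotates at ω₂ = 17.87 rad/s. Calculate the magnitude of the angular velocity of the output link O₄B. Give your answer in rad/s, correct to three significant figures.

4.52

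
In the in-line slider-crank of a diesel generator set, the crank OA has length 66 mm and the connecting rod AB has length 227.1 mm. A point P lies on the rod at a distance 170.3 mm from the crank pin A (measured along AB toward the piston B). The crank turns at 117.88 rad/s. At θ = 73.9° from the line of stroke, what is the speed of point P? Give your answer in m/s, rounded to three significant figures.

7.96

ω = 117.9 rad/s.  Crank-pin speed |V_A| = rω = 7.7801 m/s, perpendicular to OA.
Rod angle: sinφ = −(r/L) sinθ ⇒ φ = -16.214°; ω_rod = −rω cosθ/√(L²−r²sin²θ) = -9.8939 rad/s.
V_P = V_A + ω_rod × AP, with AP = 0.1703 m along the rod.
Components: V_Px = −rω sinθ − a·ω_rod·sinφ = -7.9454 m/s;  V_Py = rω cosθ + a·ω_rod·cosφ = +0.53962 m/s.
|V_P| = √(V_Px² + V_Py²) = 7.9637 m/s.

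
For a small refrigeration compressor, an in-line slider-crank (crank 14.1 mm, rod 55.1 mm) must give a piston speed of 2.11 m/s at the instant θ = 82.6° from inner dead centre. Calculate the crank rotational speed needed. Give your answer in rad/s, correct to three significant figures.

For an in-line slider-crank, |v_piston| = rω|sinθ|·[1 + r cosθ/√(L² − r² sin²θ)].
With r = 0.0141 m, L = 0.0551 m, θ = 82.6°: the bracketed kinematic factor |dx/dθ| = 0.014459 m.
ω = v/|dx/dθ| = 2.11/0.014459 = 145.93 rad/s.

146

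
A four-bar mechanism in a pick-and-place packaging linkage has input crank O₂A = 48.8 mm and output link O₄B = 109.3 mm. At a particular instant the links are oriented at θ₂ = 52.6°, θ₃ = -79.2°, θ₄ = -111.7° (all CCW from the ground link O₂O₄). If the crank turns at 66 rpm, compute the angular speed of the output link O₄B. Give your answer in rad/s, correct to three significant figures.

ω₂ = 6.912 rad/s (from 66 rpm).
Differentiating the loop-closure r₂e^{iθ₂}+r₃e^{iθ₃}=r₁+r₄e^{iθ₄} gives r₂ω₂e^{iθ₂}+r₃ω₃e^{iθ₃}=r₄ω₄e^{iθ₄}.
Eliminating the other unknown: ω₄ = r₂ω₂ sin(θ₂−θ₃) / [r₄ sin(θ₄−θ₃)].
Numerator sine = +0.74548; denominator sine = -0.53730.
Result = 0.0488·6.912·(+0.74548) / (0.1093·(-0.53730)) = -4.2814 rad/s; magnitude 4.2814 rad/s.

4.28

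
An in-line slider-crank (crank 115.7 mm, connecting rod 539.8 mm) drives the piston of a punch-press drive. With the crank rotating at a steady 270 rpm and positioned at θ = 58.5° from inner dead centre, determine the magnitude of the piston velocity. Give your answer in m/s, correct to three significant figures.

3.11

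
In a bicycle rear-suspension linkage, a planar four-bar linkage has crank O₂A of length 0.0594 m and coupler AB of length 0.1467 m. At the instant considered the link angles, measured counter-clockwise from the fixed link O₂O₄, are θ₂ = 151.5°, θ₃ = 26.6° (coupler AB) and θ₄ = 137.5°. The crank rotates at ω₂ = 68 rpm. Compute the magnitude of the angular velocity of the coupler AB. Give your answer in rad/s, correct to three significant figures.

ω₂ = 7.121 rad/s (from 68 rpm).
Differentiating the loop-closure r₂e^{iθ₂}+r₃e^{iθ₃}=r₁+r₄e^{iθ₄} gives r₂ω₂e^{iθ₂}+r₃ω₃e^{iθ₃}=r₄ω₄e^{iθ₄}.
Eliminating the other unknown: ω₃ = r₂ω₂ sin(θ₄−θ₂) / [r₃ sin(θ₃−θ₄)].
Numerator sine = -0.24192; denominator sine = -0.93420.
Result = 0.0594·7.121·(-0.24192) / (0.1467·(-0.93420)) = +0.74667 rad/s; magnitude 0.74667 rad/s.

0.747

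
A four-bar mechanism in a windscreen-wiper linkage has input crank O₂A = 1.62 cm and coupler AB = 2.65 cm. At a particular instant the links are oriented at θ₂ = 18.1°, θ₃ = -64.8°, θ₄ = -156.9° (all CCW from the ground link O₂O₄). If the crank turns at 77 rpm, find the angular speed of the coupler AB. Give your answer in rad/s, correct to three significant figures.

0.430

ω₂ = 8.063 rad/s (from 77 rpm).
Differentiating the loop-closure r₂e^{iθ₂}+r₃e^{iθ₃}=r₁+r₄e^{iθ₄} gives r₂ω₂e^{iθ₂}+r₃ω₃e^{iθ₃}=r₄ω₄e^{iθ₄}.
Eliminating the other unknown: ω₃ = r₂ω₂ sin(θ₄−θ₂) / [r₃ sin(θ₃−θ₄)].
Numerator sine = -0.08716; denominator sine = +0.99933.
Result = 0.0162·8.063·(-0.08716) / (0.0265·(+0.99933)) = -0.42991 rad/s; magnitude 0.42991 rad/s.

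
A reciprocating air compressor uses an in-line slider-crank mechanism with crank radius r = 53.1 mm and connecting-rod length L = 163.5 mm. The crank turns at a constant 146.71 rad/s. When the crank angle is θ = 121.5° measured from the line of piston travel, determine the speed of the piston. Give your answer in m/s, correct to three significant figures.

5.47

ω = 146.7 rad/s
For an in-line slider-crank, x = r cosθ + √(L² − r² sin²θ), so v = −rω sinθ·[1 + r cosθ/√(L² − r² sin²θ)].
With r = 0.0531 m, L = 0.1635 m, θ = 121.5°: √(L² − r² sin²θ) = 0.15711 m.
v = −0.0531·146.7·0.85264·[1 + 0.0531·-0.52250/0.15711] = -5.4693 m/s.
|v| = 5.4693 m/s.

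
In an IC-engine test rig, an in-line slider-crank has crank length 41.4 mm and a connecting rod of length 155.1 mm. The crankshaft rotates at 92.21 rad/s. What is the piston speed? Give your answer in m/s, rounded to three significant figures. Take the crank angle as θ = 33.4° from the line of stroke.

2.57

ω = 92.21 rad/s
For an in-line slider-crank, x = r cosθ + √(L² − r² sin²θ), so v = −rω sinθ·[1 + r cosθ/√(L² − r² sin²θ)].
With r = 0.0414 m, L = 0.1551 m, θ = 33.4°: √(L² − r² sin²θ) = 0.15342 m.
v = −0.0414·92.21·0.55048·[1 + 0.0414·0.83485/0.15342] = -2.5749 m/s.
|v| = 2.5749 m/s.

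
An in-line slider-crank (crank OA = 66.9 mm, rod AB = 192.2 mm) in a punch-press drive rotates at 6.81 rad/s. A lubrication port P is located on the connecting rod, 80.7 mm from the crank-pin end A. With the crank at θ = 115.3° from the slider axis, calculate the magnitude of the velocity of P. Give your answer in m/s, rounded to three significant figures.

0.401

ω = 6.81 rad/s.  Crank-pin speed |V_A| = rω = 0.45559 m/s, perpendicular to OA.
Rod angle: sinφ = −(r/L) sinθ ⇒ φ = -18.342°; ω_rod = −rω cosθ/√(L²−r²sin²θ) = +1.0672 rad/s.
V_P = V_A + ω_rod × AP, with AP = 0.0807 m along the rod.
Components: V_Px = −rω sinθ − a·ω_rod·sinφ = -0.38479 m/s;  V_Py = rω cosθ + a·ω_rod·cosφ = -0.11295 m/s.
|V_P| = √(V_Px² + V_Py²) = 0.40102 m/s.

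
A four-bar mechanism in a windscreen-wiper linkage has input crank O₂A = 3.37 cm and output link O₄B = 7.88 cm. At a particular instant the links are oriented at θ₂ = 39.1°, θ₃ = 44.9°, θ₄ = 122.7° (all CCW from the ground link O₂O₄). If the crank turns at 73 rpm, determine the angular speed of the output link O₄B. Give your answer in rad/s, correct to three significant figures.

0.338

ω₂ = 7.645 rad/s (from 73 rpm).
Differentiating the loop-closure r₂e^{iθ₂}+r₃e^{iθ₃}=r₁+r₄e^{iθ₄} gives r₂ω₂e^{iθ₂}+r₃ω₃e^{iθ₃}=r₄ω₄e^{iθ₄}.
Eliminating the other unknown: ω₄ = r₂ω₂ sin(θ₂−θ₃) / [r₄ sin(θ₄−θ₃)].
Numerator sine = -0.10106; denominator sine = +0.97742.
Result = 0.0337·7.645·(-0.10106) / (0.0788·(+0.97742)) = -0.33802 rad/s; magnitude 0.33802 rad/s.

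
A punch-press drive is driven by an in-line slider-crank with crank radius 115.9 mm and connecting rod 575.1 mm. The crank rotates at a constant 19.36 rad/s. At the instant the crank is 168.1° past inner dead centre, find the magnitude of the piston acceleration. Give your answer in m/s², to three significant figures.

ω = 19.36 rad/s
x(θ) = r cosθ + √(L² − r² sin²θ); with ω constant, a = ω²·d²x/dθ².
d²x/dθ² = −r cosθ − r²(cos2θ)/√u − r⁴ sin²2θ/(4u^{3/2}),  u = L² − r² sin²θ = 0.330169 m².
Substituting r = 0.1159 m, L = 0.5751 m, θ = 168.1°: d²x/dθ² = +0.091981 m.
a = ω²·d²x/dθ² = (19.36)²·(+0.091981) = +34.475 m/s²;  |a| = 34.475 m/s².

34.5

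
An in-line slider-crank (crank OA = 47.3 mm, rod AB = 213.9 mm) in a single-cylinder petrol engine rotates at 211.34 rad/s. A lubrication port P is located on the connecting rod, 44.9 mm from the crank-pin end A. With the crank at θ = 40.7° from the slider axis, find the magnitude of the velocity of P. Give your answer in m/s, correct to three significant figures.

ω = 211.3 rad/s.  Crank-pin speed |V_A| = rω = 9.9964 m/s, perpendicular to OA.
Rod angle: sinφ = −(r/L) sinθ ⇒ φ = -8.291°; ω_rod = −rω cosθ/√(L²−r²sin²θ) = -35.805 rad/s.
V_P = V_A + ω_rod × AP, with AP = 0.0449 m along the rod.
Components: V_Px = −rω sinθ − a·ω_rod·sinφ = -6.7504 m/s;  V_Py = rω cosθ + a·ω_rod·cosφ = +5.9878 m/s.
|V_P| = √(V_Px² + V_Py²) = 9.0234 m/s.

9.02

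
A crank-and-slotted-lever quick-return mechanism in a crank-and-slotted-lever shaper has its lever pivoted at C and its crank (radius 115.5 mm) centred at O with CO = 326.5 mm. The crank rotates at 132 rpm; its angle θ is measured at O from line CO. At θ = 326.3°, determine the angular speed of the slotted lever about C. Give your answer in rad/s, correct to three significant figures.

ω = 13.82 rad/s (from 132 rpm).
Crank pin A relative to C: A = (d + r cosθ, r sinθ); lever angle φ = atan2(r sinθ, d + r cosθ).
Differentiating tanφ: φ̇ = rω(d cosθ + r)/(d² + r² + 2dr cosθ).
d² + r² + 2dr cosθ = |CA|² = 0.18269 m²;  d cosθ + r = +0.38713 m.
|ω_lever| = |0.1155·13.82·+0.38713| / 0.18269 = 3.3832 rad/s.

3.38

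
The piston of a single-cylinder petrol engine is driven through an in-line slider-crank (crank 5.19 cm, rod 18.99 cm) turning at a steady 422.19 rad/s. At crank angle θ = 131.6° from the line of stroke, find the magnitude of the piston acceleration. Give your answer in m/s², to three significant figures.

6400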